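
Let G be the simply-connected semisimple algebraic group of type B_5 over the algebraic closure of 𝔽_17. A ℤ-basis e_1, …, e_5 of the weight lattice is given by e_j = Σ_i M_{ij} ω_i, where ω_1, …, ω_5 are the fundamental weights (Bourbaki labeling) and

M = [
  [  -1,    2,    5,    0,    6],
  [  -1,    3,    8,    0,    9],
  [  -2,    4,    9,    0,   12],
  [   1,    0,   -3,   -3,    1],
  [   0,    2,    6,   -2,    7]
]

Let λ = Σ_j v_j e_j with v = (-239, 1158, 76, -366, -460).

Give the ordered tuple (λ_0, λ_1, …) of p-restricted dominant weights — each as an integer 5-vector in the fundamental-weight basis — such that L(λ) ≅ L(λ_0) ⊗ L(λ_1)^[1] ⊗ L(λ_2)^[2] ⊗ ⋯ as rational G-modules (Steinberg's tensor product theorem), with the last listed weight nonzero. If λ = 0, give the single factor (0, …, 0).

ω-coordinates c = M·v, v = (-239, 1158, 76, -366, -460):
  c_1 = (-1)·(-239) + (2)·(1158) + (5)·(76) + (0)·(-366) + (6)·(-460) = 175
  c_2 = (-1)·(-239) + (3)·(1158) + (8)·(76) + (0)·(-366) + (9)·(-460) = 181
  c_3 = (-2)·(-239) + (4)·(1158) + (9)·(76) + (0)·(-366) + (12)·(-460) = 274
  c_4 = (1)·(-239) + (0)·(1158) + (-3)·(76) + (-3)·(-366) + (1)·(-460) = 171
  c_5 = (0)·(-239) + (2)·(1158) + (6)·(76) + (-2)·(-366) + (7)·(-460) = 284
Writing each c_i in base p = 17:
  c_1 = 175 = 5·17^0 + 10·17^1
  c_2 = 181 = 11·17^0 + 10·17^1
  c_3 = 274 = 2·17^0 + 16·17^1
  c_4 = 171 = 1·17^0 + 10·17^1
  c_5 = 284 = 12·17^0 + 16·17^1
λ_0 = (5, 11, 2, 1, 12)
λ_1 = (10, 10, 16, 10, 16)

((5, 11, 2, 1, 12), (10, 10, 16, 10, 16))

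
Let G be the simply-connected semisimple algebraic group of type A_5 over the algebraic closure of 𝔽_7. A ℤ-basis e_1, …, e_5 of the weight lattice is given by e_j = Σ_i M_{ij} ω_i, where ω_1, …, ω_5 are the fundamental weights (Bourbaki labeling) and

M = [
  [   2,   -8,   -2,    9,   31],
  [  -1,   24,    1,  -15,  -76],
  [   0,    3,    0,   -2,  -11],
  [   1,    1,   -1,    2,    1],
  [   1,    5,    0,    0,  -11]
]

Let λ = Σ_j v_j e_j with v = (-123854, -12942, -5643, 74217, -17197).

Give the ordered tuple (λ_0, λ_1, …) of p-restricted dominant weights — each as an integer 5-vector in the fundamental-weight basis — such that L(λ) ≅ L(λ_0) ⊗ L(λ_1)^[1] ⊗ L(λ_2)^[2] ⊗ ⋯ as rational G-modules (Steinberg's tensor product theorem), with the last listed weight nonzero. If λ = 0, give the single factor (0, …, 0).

((0, 4, 3, 0, 1), (0, 6, 6, 5, 2), (5, 5, 3, 1, 5), (5, 3, 5, 0, 1))

Compute c_i = Σ_j M_{ij} v_j with v = (-123854, -12942, -5643, 74217, -17197):
  c_1 = (2)·(-123854) + (-8)·(-12942) + (-2)·(-5643) + 9·74217 + (31)·(-17197) = 1960
  c_2 = (-1)·(-123854) + (24)·(-12942) + (1)·(-5643) + (-15)·(74217) + (-76)·(-17197) = 1320
  c_3 = (0)·(-123854) + (3)·(-12942) + (0)·(-5643) + (-2)·(74217) + (-11)·(-17197) = 1907
  c_4 = (1)·(-123854) + (1)·(-12942) + (-1)·(-5643) + 2·74217 + (1)·(-17197) = 84
  c_5 = (1)·(-123854) + (5)·(-12942) + (0)·(-5643) + 0·74217 + (-11)·(-17197) = 603
Expand coordinatewise in base 7:
  c_1 = 1960 = 0·7^0 + 0·7^1 + 5·7^2 + 5·7^3
  c_2 = 1320 = 4·7^0 + 6·7^1 + 5·7^2 + 3·7^3
  c_3 = 1907 = 3·7^0 + 6·7^1 + 3·7^2 + 5·7^3
  c_4 = 84 = 0·7^0 + 5·7^1 + 1·7^2
  c_5 = 603 = 1·7^0 + 2·7^1 + 5·7^2 + 1·7^3
λ_0 = (0, 4, 3, 0, 1)
λ_1 = (0, 6, 6, 5, 2)
λ_2 = (5, 5, 3, 1, 5)
λ_3 = (5, 3, 5, 0, 1)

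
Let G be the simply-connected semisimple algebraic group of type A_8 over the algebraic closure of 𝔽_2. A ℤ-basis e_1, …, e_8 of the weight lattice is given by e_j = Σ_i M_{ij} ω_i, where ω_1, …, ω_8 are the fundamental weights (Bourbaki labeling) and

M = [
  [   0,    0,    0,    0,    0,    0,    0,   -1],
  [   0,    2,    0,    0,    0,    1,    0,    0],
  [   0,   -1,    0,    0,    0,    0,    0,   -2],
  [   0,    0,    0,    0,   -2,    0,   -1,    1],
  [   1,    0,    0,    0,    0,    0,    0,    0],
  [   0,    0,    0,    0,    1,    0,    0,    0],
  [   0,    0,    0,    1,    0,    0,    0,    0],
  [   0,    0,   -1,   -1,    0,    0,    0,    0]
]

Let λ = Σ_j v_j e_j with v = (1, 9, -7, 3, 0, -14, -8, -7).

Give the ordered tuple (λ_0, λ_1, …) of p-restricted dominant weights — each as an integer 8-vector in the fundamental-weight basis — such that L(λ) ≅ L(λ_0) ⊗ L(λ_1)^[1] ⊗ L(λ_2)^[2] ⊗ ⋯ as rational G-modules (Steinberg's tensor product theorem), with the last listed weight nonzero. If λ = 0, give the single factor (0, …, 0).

((1, 0, 1, 1, 1, 0, 1, 0), (1, 0, 0, 0, 0, 0, 1, 0), (1, 1, 1, 0, 0, 0, 0, 1))

Change of basis e → ω: c = M·v where v = (1, 9, -7, 3, 0, -14, -8, -7):
  c_1 = (0)·(1) + (0)·(9) + (0)·(-7) + (0)·(3) + (0)·(0) + (0)·(-14) + (0)·(-8) + (-1)·(-7) = 7
  c_2 = (0)·(1) + (2)·(9) + (0)·(-7) + (0)·(3) + (0)·(0) + (1)·(-14) + (0)·(-8) + (0)·(-7) = 4
  c_3 = (0)·(1) + (-1)·(9) + (0)·(-7) + (0)·(3) + (0)·(0) + (0)·(-14) + (0)·(-8) + (-2)·(-7) = 5
  c_4 = (0)·(1) + (0)·(9) + (0)·(-7) + (0)·(3) + (-2)·(0) + (0)·(-14) + (-1)·(-8) + (1)·(-7) = 1
  c_5 = (1)·(1) + (0)·(9) + (0)·(-7) + (0)·(3) + (0)·(0) + (0)·(-14) + (0)·(-8) + (0)·(-7) = 1
  c_6 = (0)·(1) + (0)·(9) + (0)·(-7) + (0)·(3) + (1)·(0) + (0)·(-14) + (0)·(-8) + (0)·(-7) = 0
  c_7 = (0)·(1) + (0)·(9) + (0)·(-7) + (1)·(3) + (0)·(0) + (0)·(-14) + (0)·(-8) + (0)·(-7) = 3
  c_8 = (0)·(1) + (0)·(9) + (-1)·(-7) + (-1)·(3) + (0)·(0) + (0)·(-14) + (0)·(-8) + (0)·(-7) = 4
Writing each c_i in base p = 2:
  c_1 = 7 = 1·2^0 + 1·2^1 + 1·2^2
  c_2 = 4 = 0·2^0 + 0·2^1 + 1·2^2
  c_3 = 5 = 1·2^0 + 0·2^1 + 1·2^2
  c_4 = 1 = 1·2^0
  c_5 = 1 = 1·2^0
  c_6 = 0
  c_7 = 3 = 1·2^0 + 1·2^1
  c_8 = 4 = 0·2^0 + 0·2^1 + 1·2^2
λ_0 = (1, 0, 1, 1, 1, 0, 1, 0)
λ_1 = (1, 0, 0, 0, 0, 0, 1, 0)
λ_2 = (1, 1, 1, 0, 0, 0, 0, 1)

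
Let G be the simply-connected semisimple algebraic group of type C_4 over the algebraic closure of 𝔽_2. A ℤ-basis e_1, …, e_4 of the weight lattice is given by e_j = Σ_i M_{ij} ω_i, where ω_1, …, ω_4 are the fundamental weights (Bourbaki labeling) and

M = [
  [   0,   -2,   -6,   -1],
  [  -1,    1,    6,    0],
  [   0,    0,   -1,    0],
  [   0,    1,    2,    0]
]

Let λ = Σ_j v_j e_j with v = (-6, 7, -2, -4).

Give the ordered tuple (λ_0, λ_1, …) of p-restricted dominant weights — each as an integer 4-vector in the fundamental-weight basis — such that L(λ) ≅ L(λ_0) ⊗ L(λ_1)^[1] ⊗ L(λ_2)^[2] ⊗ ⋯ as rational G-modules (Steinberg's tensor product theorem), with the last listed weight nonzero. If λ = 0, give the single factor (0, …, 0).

Compute c_i = Σ_j M_{ij} v_j with v = (-6, 7, -2, -4):
  c_1 = (0)·(-6) + (-2)·(7) + (-6)·(-2) + (-1)·(-4) = 2
  c_2 = (-1)·(-6) + (1)·(7) + (6)·(-2) + (0)·(-4) = 1
  c_3 = (0)·(-6) + (0)·(7) + (-1)·(-2) + (0)·(-4) = 2
  c_4 = (0)·(-6) + (1)·(7) + (2)·(-2) + (0)·(-4) = 3
Writing each c_i in base p = 2:
  c_1 = 2 = 0·2^0 + 1·2^1
  c_2 = 1 = 1·2^0
  c_3 = 2 = 0·2^0 + 1·2^1
  c_4 = 3 = 1·2^0 + 1·2^1
p-restricted factor λ_0 = (0, 1, 0, 1)
p-restricted factor λ_1 = (1, 0, 1, 1)

((0, 1, 0, 1), (1, 0, 1, 1))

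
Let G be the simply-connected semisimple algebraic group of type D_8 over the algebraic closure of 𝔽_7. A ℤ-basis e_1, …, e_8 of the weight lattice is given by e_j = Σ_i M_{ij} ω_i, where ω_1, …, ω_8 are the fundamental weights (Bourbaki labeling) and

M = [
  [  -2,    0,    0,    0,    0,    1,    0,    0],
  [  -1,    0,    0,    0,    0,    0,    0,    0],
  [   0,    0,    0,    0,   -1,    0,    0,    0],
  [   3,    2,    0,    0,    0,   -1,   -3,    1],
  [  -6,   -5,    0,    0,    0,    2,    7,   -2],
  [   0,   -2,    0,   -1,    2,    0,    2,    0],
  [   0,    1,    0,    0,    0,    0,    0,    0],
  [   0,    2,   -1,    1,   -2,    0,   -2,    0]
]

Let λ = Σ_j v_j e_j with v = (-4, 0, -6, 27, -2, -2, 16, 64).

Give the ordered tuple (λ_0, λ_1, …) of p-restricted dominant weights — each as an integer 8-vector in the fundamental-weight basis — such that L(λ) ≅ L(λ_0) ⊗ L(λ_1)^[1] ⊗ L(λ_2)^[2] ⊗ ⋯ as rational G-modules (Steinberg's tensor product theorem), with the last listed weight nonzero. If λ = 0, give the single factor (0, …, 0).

((6, 4, 2, 6, 4, 1, 0, 5),)

Change of basis e → ω: c = M·v where v = (-4, 0, -6, 27, -2, -2, 16, 64):
  c_1 = (-2)·(-4) + (0)·(0) + (0)·(-6) + (0)·(27) + (0)·(-2) + (1)·(-2) + (0)·(16) + (0)·(64) = 6
  c_2 = (-1)·(-4) + (0)·(0) + (0)·(-6) + (0)·(27) + (0)·(-2) + (0)·(-2) + (0)·(16) + (0)·(64) = 4
  c_3 = (0)·(-4) + (0)·(0) + (0)·(-6) + (0)·(27) + (-1)·(-2) + (0)·(-2) + (0)·(16) + (0)·(64) = 2
  c_4 = (3)·(-4) + (2)·(0) + (0)·(-6) + (0)·(27) + (0)·(-2) + (-1)·(-2) + (-3)·(16) + (1)·(64) = 6
  c_5 = (-6)·(-4) + (-5)·(0) + (0)·(-6) + (0)·(27) + (0)·(-2) + (2)·(-2) + (7)·(16) + (-2)·(64) = 4
  c_6 = (0)·(-4) + (-2)·(0) + (0)·(-6) + (-1)·(27) + (2)·(-2) + (0)·(-2) + (2)·(16) + (0)·(64) = 1
  c_7 = (0)·(-4) + (1)·(0) + (0)·(-6) + (0)·(27) + (0)·(-2) + (0)·(-2) + (0)·(16) + (0)·(64) = 0
  c_8 = (0)·(-4) + (2)·(0) + (-1)·(-6) + (1)·(27) + (-2)·(-2) + (0)·(-2) + (-2)·(16) + (0)·(64) = 5
Writing each c_i in base p = 7:
  c_1 = 6 = 6·7^0
  c_2 = 4 = 4·7^0
  c_3 = 2 = 2·7^0
  c_4 = 6 = 6·7^0
  c_5 = 4 = 4·7^0
  c_6 = 1 = 1·7^0
  c_7 = 0
  c_8 = 5 = 5·7^0
λ_0 = (6, 4, 2, 6, 4, 1, 0, 5)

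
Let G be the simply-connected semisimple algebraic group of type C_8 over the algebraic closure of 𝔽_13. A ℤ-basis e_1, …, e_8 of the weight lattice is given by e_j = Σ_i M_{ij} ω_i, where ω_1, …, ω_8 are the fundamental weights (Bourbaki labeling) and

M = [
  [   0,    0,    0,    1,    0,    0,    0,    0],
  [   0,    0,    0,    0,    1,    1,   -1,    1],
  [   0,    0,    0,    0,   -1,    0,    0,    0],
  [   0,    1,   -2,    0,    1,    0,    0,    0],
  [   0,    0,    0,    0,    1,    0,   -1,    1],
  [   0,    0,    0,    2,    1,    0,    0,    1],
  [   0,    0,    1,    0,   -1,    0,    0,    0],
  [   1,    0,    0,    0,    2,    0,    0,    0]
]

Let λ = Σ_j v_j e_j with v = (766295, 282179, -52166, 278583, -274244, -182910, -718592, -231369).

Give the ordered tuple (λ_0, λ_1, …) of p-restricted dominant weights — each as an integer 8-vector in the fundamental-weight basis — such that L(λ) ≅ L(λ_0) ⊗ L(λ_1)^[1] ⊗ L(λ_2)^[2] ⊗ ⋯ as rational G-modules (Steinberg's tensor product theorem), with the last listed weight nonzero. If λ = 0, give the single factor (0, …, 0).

((6, 0, 9, 12, 0, 8, 12, 5), (5, 12, 9, 3, 3, 0, 0, 10), (10, 8, 10, 1, 12, 6, 1, 1), (9, 0, 7, 12, 5, 10, 10, 8), (9, 1, 9, 3, 7, 1, 7, 7))

Change of basis e → ω: c = M·v where v = (766295, 282179, -52166, 278583, -274244, -182910, -718592, -231369):
  c_1 = 0·766295 + 0·282179 + (0)·(-52166) + 1·278583 + (0)·(-274244) + (0)·(-182910) + (0)·(-718592) + (0)·(-231369) = 278583
  c_2 = 0·766295 + 0·282179 + (0)·(-52166) + 0·278583 + (1)·(-274244) + (1)·(-182910) + (-1)·(-718592) + (1)·(-231369) = 30069
  c_3 = 0·766295 + 0·282179 + (0)·(-52166) + 0·278583 + (-1)·(-274244) + (0)·(-182910) + (0)·(-718592) + (0)·(-231369) = 274244
  c_4 = 0·766295 + 1·282179 + (-2)·(-52166) + 0·278583 + (1)·(-274244) + (0)·(-182910) + (0)·(-718592) + (0)·(-231369) = 112267
  c_5 = 0·766295 + 0·282179 + (0)·(-52166) + 0·278583 + (1)·(-274244) + (0)·(-182910) + (-1)·(-718592) + (1)·(-231369) = 212979
  c_6 = 0·766295 + 0·282179 + (0)·(-52166) + 2·278583 + (1)·(-274244) + (0)·(-182910) + (0)·(-718592) + (1)·(-231369) = 51553
  c_7 = 0·766295 + 0·282179 + (1)·(-52166) + 0·278583 + (-1)·(-274244) + (0)·(-182910) + (0)·(-718592) + (0)·(-231369) = 222078
  c_8 = 1·766295 + 0·282179 + (0)·(-52166) + 0·278583 + (2)·(-274244) + (0)·(-182910) + (0)·(-718592) + (0)·(-231369) = 217807
p = 13; digits c_i = Σ_j d_{ij}·13^j, 0 ≤ d_{ij} < 13:
  c_1 = 278583 = 6·13^0 + 5·13^1 + 10·13^2 + 9·13^3 + 9·13^4
  c_2 = 30069 = 0·13^0 + 12·13^1 + 8·13^2 + 0·13^3 + 1·13^4
  c_3 = 274244 = 9·13^0 + 9·13^1 + 10·13^2 + 7·13^3 + 9·13^4
  c_4 = 112267 = 12·13^0 + 3·13^1 + 1·13^2 + 12·13^3 + 3·13^4
  c_5 = 212979 = 0·13^0 + 3·13^1 + 12·13^2 + 5·13^3 + 7·13^4
  c_6 = 51553 = 8·13^0 + 0·13^1 + 6·13^2 + 10·13^3 + 1·13^4
  c_7 = 222078 = 12·13^0 + 0·13^1 + 1·13^2 + 10·13^3 + 7·13^4
  c_8 = 217807 = 5·13^0 + 10·13^1 + 1·13^2 + 8·13^3 + 7·13^4
Factor λ_0 = (6, 0, 9, 12, 0, 8, 12, 5)
Factor λ_1 = (5, 12, 9, 3, 3, 0, 0, 10)
Factor λ_2 = (10, 8, 10, 1, 12, 6, 1, 1)
Factor λ_3 = (9, 0, 7, 12, 5, 10, 10, 8)
Factor λ_4 = (9, 1, 9, 3, 7, 1, 7, 7)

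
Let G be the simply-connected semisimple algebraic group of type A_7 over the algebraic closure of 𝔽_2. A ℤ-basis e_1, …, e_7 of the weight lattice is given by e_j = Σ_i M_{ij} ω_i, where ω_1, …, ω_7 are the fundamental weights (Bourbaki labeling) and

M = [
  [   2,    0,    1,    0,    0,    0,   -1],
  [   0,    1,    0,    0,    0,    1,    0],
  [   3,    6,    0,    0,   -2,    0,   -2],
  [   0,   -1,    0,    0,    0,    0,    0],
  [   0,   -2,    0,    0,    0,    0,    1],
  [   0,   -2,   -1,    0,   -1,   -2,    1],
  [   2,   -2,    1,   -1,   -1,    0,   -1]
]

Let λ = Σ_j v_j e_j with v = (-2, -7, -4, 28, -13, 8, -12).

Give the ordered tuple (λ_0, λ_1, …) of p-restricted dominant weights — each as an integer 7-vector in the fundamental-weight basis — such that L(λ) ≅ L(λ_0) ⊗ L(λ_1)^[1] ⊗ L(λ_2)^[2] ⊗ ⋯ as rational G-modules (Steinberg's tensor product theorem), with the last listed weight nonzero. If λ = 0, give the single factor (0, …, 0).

Compute c_i = Σ_j M_{ij} v_j with v = (-2, -7, -4, 28, -13, 8, -12):
  c_1 = (2)·(-2) + (0)·(-7) + (1)·(-4) + 0·28 + (0)·(-13) + 0·8 + (-1)·(-12) = 4
  c_2 = (0)·(-2) + (1)·(-7) + (0)·(-4) + 0·28 + (0)·(-13) + 1·8 + (0)·(-12) = 1
  c_3 = (3)·(-2) + (6)·(-7) + (0)·(-4) + 0·28 + (-2)·(-13) + 0·8 + (-2)·(-12) = 2
  c_4 = (0)·(-2) + (-1)·(-7) + (0)·(-4) + 0·28 + (0)·(-13) + 0·8 + (0)·(-12) = 7
  c_5 = (0)·(-2) + (-2)·(-7) + (0)·(-4) + 0·28 + (0)·(-13) + 0·8 + (1)·(-12) = 2
  c_6 = (0)·(-2) + (-2)·(-7) + (-1)·(-4) + 0·28 + (-1)·(-13) + (-2)·(8) + (1)·(-12) = 3
  c_7 = (2)·(-2) + (-2)·(-7) + (1)·(-4) + (-1)·(28) + (-1)·(-13) + 0·8 + (-1)·(-12) = 3
Writing each c_i in base p = 2:
  c_1 = 4 = 0·2^0 + 0·2^1 + 1·2^2
  c_2 = 1 = 1·2^0
  c_3 = 2 = 0·2^0 + 1·2^1
  c_4 = 7 = 1·2^0 + 1·2^1 + 1·2^2
  c_5 = 2 = 0·2^0 + 1·2^1
  c_6 = 3 = 1·2^0 + 1·2^1
  c_7 = 3 = 1·2^0 + 1·2^1
Factor λ_0 = (0, 1, 0, 1, 0, 1, 1)
Factor λ_1 = (0, 0, 1, 1, 1, 1, 1)
Factor λ_2 = (1, 0, 0, 1, 0, 0, 0)

((0, 1, 0, 1, 0, 1, 1), (0, 0, 1, 1, 1, 1, 1), (1, 0, 0, 1, 0, 0, 0))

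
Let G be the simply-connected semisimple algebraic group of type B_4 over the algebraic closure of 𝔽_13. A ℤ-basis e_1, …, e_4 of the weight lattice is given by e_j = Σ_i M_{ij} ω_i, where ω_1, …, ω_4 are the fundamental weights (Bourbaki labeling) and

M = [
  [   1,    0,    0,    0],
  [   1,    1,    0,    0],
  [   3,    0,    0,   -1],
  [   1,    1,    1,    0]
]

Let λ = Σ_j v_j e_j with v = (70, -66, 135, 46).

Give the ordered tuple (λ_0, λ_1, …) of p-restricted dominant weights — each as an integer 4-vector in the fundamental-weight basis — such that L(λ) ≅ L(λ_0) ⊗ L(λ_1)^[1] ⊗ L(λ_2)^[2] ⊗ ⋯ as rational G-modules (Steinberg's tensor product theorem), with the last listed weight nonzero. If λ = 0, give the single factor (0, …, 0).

((5, 4, 8, 9), (5, 0, 12, 10))

In the fundamental-weight basis, λ has coordinates c = M·v (v = (70, -66, 135, 46)):
  c_1 = 1·70 + (0)·(-66) + 0·135 + 0·46 = 70
  c_2 = 1·70 + (1)·(-66) + 0·135 + 0·46 = 4
  c_3 = 3·70 + (0)·(-66) + 0·135 + (-1)·(46) = 164
  c_4 = 1·70 + (1)·(-66) + 1·135 + 0·46 = 139
Base-13 expansion of each c_i:
  c_1 = 70 = 5·13^0 + 5·13^1
  c_2 = 4 = 4·13^0
  c_3 = 164 = 8·13^0 + 12·13^1
  c_4 = 139 = 9·13^0 + 10·13^1
p-restricted factor λ_0 = (5, 4, 8, 9)
p-restricted factor λ_1 = (5, 0, 12, 10)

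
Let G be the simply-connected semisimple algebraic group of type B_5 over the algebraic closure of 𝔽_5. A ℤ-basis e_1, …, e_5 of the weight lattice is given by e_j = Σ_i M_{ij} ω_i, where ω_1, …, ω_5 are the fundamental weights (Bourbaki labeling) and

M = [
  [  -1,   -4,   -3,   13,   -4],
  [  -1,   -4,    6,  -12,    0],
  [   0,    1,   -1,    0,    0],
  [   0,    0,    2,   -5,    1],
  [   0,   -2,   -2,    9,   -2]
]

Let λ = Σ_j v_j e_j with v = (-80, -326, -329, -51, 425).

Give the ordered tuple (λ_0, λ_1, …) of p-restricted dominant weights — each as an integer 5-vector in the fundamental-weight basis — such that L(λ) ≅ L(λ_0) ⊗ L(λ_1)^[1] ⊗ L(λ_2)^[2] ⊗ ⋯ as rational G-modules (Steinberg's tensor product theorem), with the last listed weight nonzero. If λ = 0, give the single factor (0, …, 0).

((3, 2, 3, 2, 1), (1, 4, 0, 4, 0))

Converting to the ω-basis (c_i = row i of M dotted with v = (-80, -326, -329, -51, 425)):
  c_1 = (-1)·(-80) + (-4)·(-326) + (-3)·(-329) + (13)·(-51) + (-4)·(425) = 8
  c_2 = (-1)·(-80) + (-4)·(-326) + (6)·(-329) + (-12)·(-51) + (0)·(425) = 22
  c_3 = (0)·(-80) + (1)·(-326) + (-1)·(-329) + (0)·(-51) + (0)·(425) = 3
  c_4 = (0)·(-80) + (0)·(-326) + (2)·(-329) + (-5)·(-51) + (1)·(425) = 22
  c_5 = (0)·(-80) + (-2)·(-326) + (-2)·(-329) + (9)·(-51) + (-2)·(425) = 1
Writing each c_i in base p = 5:
  c_1 = 8 = 3·5^0 + 1·5^1
  c_2 = 22 = 2·5^0 + 4·5^1
  c_3 = 3 = 3·5^0
  c_4 = 22 = 2·5^0 + 4·5^1
  c_5 = 1 = 1·5^0
p-restricted factor λ_0 = (3, 2, 3, 2, 1)
p-restricted factor λ_1 = (1, 4, 0, 4, 0)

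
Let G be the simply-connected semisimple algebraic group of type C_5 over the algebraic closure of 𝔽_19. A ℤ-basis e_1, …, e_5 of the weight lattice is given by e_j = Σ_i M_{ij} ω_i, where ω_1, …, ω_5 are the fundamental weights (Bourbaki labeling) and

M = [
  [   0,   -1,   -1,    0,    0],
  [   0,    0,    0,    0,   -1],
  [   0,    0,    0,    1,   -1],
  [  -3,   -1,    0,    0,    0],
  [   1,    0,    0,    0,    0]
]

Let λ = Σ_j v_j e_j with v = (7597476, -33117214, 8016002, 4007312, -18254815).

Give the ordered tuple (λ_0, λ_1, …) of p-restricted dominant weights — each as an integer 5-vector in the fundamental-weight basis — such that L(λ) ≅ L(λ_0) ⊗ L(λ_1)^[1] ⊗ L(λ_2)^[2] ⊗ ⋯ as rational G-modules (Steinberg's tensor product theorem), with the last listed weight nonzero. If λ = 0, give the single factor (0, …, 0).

((8, 14, 17, 15, 3), (8, 6, 17, 9, 12), (11, 8, 12, 5, 12), (11, 1, 15, 4, 5), (2, 7, 18, 3, 1), (10, 7, 8, 4, 3))

ω-coordinates c = M·v, v = (7597476, -33117214, 8016002, 4007312, -18254815):
  c_1 = 0·7597476 + (-1)·(-33117214) + (-1)·(8016002) + 0·4007312 + (0)·(-18254815) = 25101212
  c_2 = 0·7597476 + (0)·(-33117214) + 0·8016002 + 0·4007312 + (-1)·(-18254815) = 18254815
  c_3 = 0·7597476 + (0)·(-33117214) + 0·8016002 + 1·4007312 + (-1)·(-18254815) = 22262127
  c_4 = (-3)·(7597476) + (-1)·(-33117214) + 0·8016002 + 0·4007312 + (0)·(-18254815) = 10324786
  c_5 = 1·7597476 + (0)·(-33117214) + 0·8016002 + 0·4007312 + (0)·(-18254815) = 7597476
p = 19; digits c_i = Σ_j d_{ij}·19^j, 0 ≤ d_{ij} < 19:
  c_1 = 25101212 = 8·19^0 + 8·19^1 + 11·19^2 + 11·19^3 + 2·19^4 + 10·19^5
  c_2 = 18254815 = 14·19^0 + 6·19^1 + 8·19^2 + 1·19^3 + 7·19^4 + 7·19^5
  c_3 = 22262127 = 17·19^0 + 17·19^1 + 12·19^2 + 15·19^3 + 18·19^4 + 8·19^5
  c_4 = 10324786 = 15·19^0 + 9·19^1 + 5·19^2 + 4·19^3 + 3·19^4 + 4·19^5
  c_5 = 7597476 = 3·19^0 + 12·19^1 + 12·19^2 + 5·19^3 + 1·19^4 + 3·19^5
λ_0 = (8, 14, 17, 15, 3)
λ_1 = (8, 6, 17, 9, 12)
λ_2 = (11, 8, 12, 5, 12)
λ_3 = (11, 1, 15, 4, 5)
λ_4 = (2, 7, 18, 3, 1)
λ_5 = (10, 7, 8, 4, 3)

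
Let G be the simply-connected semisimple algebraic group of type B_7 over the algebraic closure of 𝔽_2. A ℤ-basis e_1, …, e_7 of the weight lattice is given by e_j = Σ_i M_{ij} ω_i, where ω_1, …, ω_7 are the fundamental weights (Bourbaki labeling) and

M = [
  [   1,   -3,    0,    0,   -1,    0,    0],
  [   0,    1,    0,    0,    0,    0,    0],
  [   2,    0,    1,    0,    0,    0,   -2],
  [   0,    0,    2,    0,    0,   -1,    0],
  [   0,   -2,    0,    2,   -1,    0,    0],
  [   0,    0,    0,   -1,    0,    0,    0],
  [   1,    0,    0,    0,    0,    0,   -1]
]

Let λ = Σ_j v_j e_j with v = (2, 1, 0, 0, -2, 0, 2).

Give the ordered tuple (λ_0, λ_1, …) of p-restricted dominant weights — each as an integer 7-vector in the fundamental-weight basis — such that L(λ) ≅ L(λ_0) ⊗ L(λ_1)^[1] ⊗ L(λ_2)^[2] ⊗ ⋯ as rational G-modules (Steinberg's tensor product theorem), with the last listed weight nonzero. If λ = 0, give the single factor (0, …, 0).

((1, 1, 0, 0, 0, 0, 0),)

ω-coordinates c = M·v, v = (2, 1, 0, 0, -2, 0, 2):
  c_1 = 1·2 + (-3)·(1) + 0·0 + 0·0 + (-1)·(-2) + 0·0 + 0·2 = 1
  c_2 = 0·2 + 1·1 + 0·0 + 0·0 + (0)·(-2) + 0·0 + 0·2 = 1
  c_3 = 2·2 + 0·1 + 1·0 + 0·0 + (0)·(-2) + 0·0 + (-2)·(2) = 0
  c_4 = 0·2 + 0·1 + 2·0 + 0·0 + (0)·(-2) + (-1)·(0) + 0·2 = 0
  c_5 = 0·2 + (-2)·(1) + 0·0 + 2·0 + (-1)·(-2) + 0·0 + 0·2 = 0
  c_6 = 0·2 + 0·1 + 0·0 + (-1)·(0) + (0)·(-2) + 0·0 + 0·2 = 0
  c_7 = 1·2 + 0·1 + 0·0 + 0·0 + (0)·(-2) + 0·0 + (-1)·(2) = 0
Writing each c_i in base p = 2:
  c_1 = 1 = 1·2^0
  c_2 = 1 = 1·2^0
  c_3 = 0
  c_4 = 0
  c_5 = 0
  c_6 = 0
  c_7 = 0
p-restricted factor λ_0 = (1, 1, 0, 0, 0, 0, 0)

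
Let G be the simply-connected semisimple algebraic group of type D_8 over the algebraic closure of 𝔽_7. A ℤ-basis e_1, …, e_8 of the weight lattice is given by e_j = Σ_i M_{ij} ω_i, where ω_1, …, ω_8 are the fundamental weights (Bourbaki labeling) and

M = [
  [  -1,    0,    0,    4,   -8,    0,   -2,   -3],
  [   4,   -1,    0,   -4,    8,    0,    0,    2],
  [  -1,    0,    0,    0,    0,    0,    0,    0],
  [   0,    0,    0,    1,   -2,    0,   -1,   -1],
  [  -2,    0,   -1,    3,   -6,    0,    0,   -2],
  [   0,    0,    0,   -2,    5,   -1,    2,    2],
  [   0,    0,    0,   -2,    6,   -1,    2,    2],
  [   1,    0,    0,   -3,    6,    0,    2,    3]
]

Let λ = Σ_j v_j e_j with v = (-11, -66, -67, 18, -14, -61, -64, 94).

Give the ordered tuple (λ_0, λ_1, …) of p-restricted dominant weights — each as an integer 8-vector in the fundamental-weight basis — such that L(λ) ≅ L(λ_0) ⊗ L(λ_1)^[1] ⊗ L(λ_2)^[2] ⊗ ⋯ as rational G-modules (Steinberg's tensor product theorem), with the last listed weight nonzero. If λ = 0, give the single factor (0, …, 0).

Converting to the ω-basis (c_i = row i of M dotted with v = (-11, -66, -67, 18, -14, -61, -64, 94)):
  c_1 = -1*-11 + 0*-66 + 0*-67 + 4*18 + -8*-14 + 0*-61 + -2*-64 + -3*94 = 41
  c_2 = 4*-11 + -1*-66 + 0*-67 + -4*18 + 8*-14 + 0*-61 + 0*-64 + 2*94 = 26
  c_3 = -1*-11 + 0*-66 + 0*-67 + 0*18 + 0*-14 + 0*-61 + 0*-64 + 0*94 = 11
  c_4 = 0*-11 + 0*-66 + 0*-67 + 1*18 + -2*-14 + 0*-61 + -1*-64 + -1*94 = 16
  c_5 = -2*-11 + 0*-66 + -1*-67 + 3*18 + -6*-14 + 0*-61 + 0*-64 + -2*94 = 39
  c_6 = 0*-11 + 0*-66 + 0*-67 + -2*18 + 5*-14 + -1*-61 + 2*-64 + 2*94 = 15
  c_7 = 0*-11 + 0*-66 + 0*-67 + -2*18 + 6*-14 + -1*-61 + 2*-64 + 2*94 = 1
  c_8 = 1*-11 + 0*-66 + 0*-67 + -3*18 + 6*-14 + 0*-61 + 2*-64 + 3*94 = 5
Base-7 expansion of each c_i:
  c_1 = 41 = 6·7^0 + 5·7^1
  c_2 = 26 = 5·7^0 + 3·7^1
  c_3 = 11 = 4·7^0 + 1·7^1
  c_4 = 16 = 2·7^0 + 2·7^1
  c_5 = 39 = 4·7^0 + 5·7^1
  c_6 = 15 = 1·7^0 + 2·7^1
  c_7 = 1 = 1·7^0
  c_8 = 5 = 5·7^0
Factor λ_0 = (6, 5, 4, 2, 4, 1, 1, 5)
Factor λ_1 = (5, 3, 1, 2, 5, 2, 0, 0)

((6, 5, 4, 2, 4, 1, 1, 5), (5, 3, 1, 2, 5, 2, 0, 0))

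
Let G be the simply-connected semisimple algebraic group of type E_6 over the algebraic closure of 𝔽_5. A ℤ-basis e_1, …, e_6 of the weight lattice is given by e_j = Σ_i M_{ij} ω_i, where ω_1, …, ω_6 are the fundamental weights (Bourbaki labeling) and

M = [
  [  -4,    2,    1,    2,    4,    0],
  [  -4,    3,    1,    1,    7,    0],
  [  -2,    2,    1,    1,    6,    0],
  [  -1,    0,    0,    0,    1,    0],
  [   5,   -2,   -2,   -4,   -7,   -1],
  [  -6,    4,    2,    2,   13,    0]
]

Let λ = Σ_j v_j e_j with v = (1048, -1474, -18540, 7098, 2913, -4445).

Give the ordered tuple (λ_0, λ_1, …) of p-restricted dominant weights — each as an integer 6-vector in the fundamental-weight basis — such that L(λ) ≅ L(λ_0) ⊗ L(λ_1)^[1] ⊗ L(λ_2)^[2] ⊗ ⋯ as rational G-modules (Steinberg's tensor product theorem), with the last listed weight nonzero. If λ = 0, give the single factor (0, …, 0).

ω-coordinates c = M·v, v = (1048, -1474, -18540, 7098, 2913, -4445):
  c_1 = -4*1048 + 2*-1474 + 1*-18540 + 2*7098 + 4*2913 + 0*-4445 = 168
  c_2 = -4*1048 + 3*-1474 + 1*-18540 + 1*7098 + 7*2913 + 0*-4445 = 335
  c_3 = -2*1048 + 2*-1474 + 1*-18540 + 1*7098 + 6*2913 + 0*-4445 = 992
  c_4 = -1*1048 + 0*-1474 + 0*-18540 + 0*7098 + 1*2913 + 0*-4445 = 1865
  c_5 = 5*1048 + -2*-1474 + -2*-18540 + -4*7098 + -7*2913 + -1*-4445 = 930
  c_6 = -6*1048 + 4*-1474 + 2*-18540 + 2*7098 + 13*2913 + 0*-4445 = 2801
Writing each c_i in base p = 5:
  c_1 = 168 = 3·5^0 + 3·5^1 + 1·5^2 + 1·5^3
  c_2 = 335 = 0·5^0 + 2·5^1 + 3·5^2 + 2·5^3
  c_3 = 992 = 2·5^0 + 3·5^1 + 4·5^2 + 2·5^3 + 1·5^4
  c_4 = 1865 = 0·5^0 + 3·5^1 + 4·5^2 + 4·5^3 + 2·5^4
  c_5 = 930 = 0·5^0 + 1·5^1 + 2·5^2 + 2·5^3 + 1·5^4
  c_6 = 2801 = 1·5^0 + 0·5^1 + 2·5^2 + 2·5^3 + 4·5^4
λ_0 = (3, 0, 2, 0, 0, 1)
λ_1 = (3, 2, 3, 3, 1, 0)
λ_2 = (1, 3, 4, 4, 2, 2)
λ_3 = (1, 2, 2, 4, 2, 2)
λ_4 = (0, 0, 1, 2, 1, 4)

((3, 0, 2, 0, 0, 1), (3, 2, 3, 3, 1, 0), (1, 3, 4, 4, 2, 2), (1, 2, 2, 4, 2, 2), (0, 0, 1, 2, 1, 4))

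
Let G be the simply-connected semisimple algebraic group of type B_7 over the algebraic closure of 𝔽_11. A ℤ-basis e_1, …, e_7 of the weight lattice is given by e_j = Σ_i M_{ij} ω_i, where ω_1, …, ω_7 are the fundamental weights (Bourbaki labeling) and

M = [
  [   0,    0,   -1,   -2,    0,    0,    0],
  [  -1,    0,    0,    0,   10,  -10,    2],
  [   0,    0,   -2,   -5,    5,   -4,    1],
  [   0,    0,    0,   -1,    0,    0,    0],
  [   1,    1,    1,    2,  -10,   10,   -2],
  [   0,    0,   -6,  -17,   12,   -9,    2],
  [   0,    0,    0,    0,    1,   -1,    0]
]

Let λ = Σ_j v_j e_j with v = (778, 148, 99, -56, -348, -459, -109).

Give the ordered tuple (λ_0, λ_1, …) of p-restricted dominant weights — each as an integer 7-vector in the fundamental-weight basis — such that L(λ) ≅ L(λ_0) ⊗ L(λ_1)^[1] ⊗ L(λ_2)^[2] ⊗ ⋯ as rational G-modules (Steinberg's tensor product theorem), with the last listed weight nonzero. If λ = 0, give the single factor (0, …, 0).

Change of basis e → ω: c = M·v where v = (778, 148, 99, -56, -348, -459, -109):
  c_1 = 0·778 + 0·148 + (-1)·(99) + (-2)·(-56) + (0)·(-348) + (0)·(-459) + (0)·(-109) = 13
  c_2 = (-1)·(778) + 0·148 + 0·99 + (0)·(-56) + (10)·(-348) + (-10)·(-459) + (2)·(-109) = 114
  c_3 = 0·778 + 0·148 + (-2)·(99) + (-5)·(-56) + (5)·(-348) + (-4)·(-459) + (1)·(-109) = 69
  c_4 = 0·778 + 0·148 + 0·99 + (-1)·(-56) + (0)·(-348) + (0)·(-459) + (0)·(-109) = 56
  c_5 = 1·778 + 1·148 + 1·99 + (2)·(-56) + (-10)·(-348) + (10)·(-459) + (-2)·(-109) = 21
  c_6 = 0·778 + 0·148 + (-6)·(99) + (-17)·(-56) + (12)·(-348) + (-9)·(-459) + (2)·(-109) = 95
  c_7 = 0·778 + 0·148 + 0·99 + (0)·(-56) + (1)·(-348) + (-1)·(-459) + (0)·(-109) = 111
p = 11; digits c_i = Σ_j d_{ij}·11^j, 0 ≤ d_{ij} < 11:
  c_1 = 13 = 2·11^0 + 1·11^1
  c_2 = 114 = 4·11^0 + 10·11^1
  c_3 = 69 = 3·11^0 + 6·11^1
  c_4 = 56 = 1·11^0 + 5·11^1
  c_5 = 21 = 10·11^0 + 1·11^1
  c_6 = 95 = 7·11^0 + 8·11^1
  c_7 = 111 = 1·11^0 + 10·11^1
λ_0 = (2, 4, 3, 1, 10, 7, 1)
λ_1 = (1, 10, 6, 5, 1, 8, 10)

((2, 4, 3, 1, 10, 7, 1), (1, 10, 6, 5, 1, 8, 10))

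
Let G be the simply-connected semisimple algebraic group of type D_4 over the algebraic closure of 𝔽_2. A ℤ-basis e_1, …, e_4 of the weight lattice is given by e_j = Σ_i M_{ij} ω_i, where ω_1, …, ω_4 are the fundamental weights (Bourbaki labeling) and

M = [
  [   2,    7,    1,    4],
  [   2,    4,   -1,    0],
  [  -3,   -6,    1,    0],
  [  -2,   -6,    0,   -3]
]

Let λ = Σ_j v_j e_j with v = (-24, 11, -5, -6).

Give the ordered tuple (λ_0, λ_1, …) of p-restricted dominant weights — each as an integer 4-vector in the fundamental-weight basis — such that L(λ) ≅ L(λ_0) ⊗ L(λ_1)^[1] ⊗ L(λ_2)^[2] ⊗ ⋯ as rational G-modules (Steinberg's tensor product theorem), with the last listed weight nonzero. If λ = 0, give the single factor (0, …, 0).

((0, 1, 1, 0),)

ω-coordinates c = M·v, v = (-24, 11, -5, -6):
  c_1 = (2)·(-24) + 7·11 + (1)·(-5) + (4)·(-6) = 0
  c_2 = (2)·(-24) + 4·11 + (-1)·(-5) + (0)·(-6) = 1
  c_3 = (-3)·(-24) + (-6)·(11) + (1)·(-5) + (0)·(-6) = 1
  c_4 = (-2)·(-24) + (-6)·(11) + (0)·(-5) + (-3)·(-6) = 0
p = 2; digits c_i = Σ_j d_{ij}·2^j, 0 ≤ d_{ij} < 2:
  c_1 = 0
  c_2 = 1 = 1·2^0
  c_3 = 1 = 1·2^0
  c_4 = 0
Factor λ_0 = (0, 1, 1, 0)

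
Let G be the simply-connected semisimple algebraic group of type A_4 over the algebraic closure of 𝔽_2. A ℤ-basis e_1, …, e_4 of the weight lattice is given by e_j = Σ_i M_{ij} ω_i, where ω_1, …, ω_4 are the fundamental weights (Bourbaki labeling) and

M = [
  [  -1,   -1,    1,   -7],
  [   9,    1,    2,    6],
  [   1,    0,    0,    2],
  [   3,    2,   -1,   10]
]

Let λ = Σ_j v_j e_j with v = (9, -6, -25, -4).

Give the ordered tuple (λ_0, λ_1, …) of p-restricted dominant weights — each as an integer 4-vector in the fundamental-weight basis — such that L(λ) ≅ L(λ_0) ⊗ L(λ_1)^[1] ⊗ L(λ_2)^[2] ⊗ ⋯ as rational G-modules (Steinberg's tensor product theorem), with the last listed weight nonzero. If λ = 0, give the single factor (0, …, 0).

In the fundamental-weight basis, λ has coordinates c = M·v (v = (9, -6, -25, -4)):
  c_1 = (-1)·(9) + (-1)·(-6) + (1)·(-25) + (-7)·(-4) = 0
  c_2 = (9)·(9) + (1)·(-6) + (2)·(-25) + (6)·(-4) = 1
  c_3 = (1)·(9) + (0)·(-6) + (0)·(-25) + (2)·(-4) = 1
  c_4 = (3)·(9) + (2)·(-6) + (-1)·(-25) + (10)·(-4) = 0
p = 2; digits c_i = Σ_j d_{ij}·2^j, 0 ≤ d_{ij} < 2:
  c_1 = 0
  c_2 = 1 = 1·2^0
  c_3 = 1 = 1·2^0
  c_4 = 0
Factor λ_0 = (0, 1, 1, 0)

((0, 1, 1, 0),)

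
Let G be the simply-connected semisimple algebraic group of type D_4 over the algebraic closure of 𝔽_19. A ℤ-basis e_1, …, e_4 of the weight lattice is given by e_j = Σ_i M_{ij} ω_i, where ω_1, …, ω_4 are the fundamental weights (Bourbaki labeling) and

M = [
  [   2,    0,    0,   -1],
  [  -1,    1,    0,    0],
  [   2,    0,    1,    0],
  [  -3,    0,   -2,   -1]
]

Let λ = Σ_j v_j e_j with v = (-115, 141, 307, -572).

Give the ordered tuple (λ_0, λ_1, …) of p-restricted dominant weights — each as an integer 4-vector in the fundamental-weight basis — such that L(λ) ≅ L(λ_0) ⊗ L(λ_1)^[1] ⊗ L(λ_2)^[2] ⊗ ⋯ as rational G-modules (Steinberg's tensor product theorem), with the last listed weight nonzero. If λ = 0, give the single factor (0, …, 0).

((0, 9, 1, 18), (18, 13, 4, 15))

Converting to the ω-basis (c_i = row i of M dotted with v = (-115, 141, 307, -572)):
  c_1 = 2*-115 + 0*141 + 0*307 + -1*-572 = 342
  c_2 = -1*-115 + 1*141 + 0*307 + 0*-572 = 256
  c_3 = 2*-115 + 0*141 + 1*307 + 0*-572 = 77
  c_4 = -3*-115 + 0*141 + -2*307 + -1*-572 = 303
Base-19 expansion of each c_i:
  c_1 = 342 = 0·19^0 + 18·19^1
  c_2 = 256 = 9·19^0 + 13·19^1
  c_3 = 77 = 1·19^0 + 4·19^1
  c_4 = 303 = 18·19^0 + 15·19^1
λ_0 = (0, 9, 1, 18)
λ_1 = (18, 13, 4, 15)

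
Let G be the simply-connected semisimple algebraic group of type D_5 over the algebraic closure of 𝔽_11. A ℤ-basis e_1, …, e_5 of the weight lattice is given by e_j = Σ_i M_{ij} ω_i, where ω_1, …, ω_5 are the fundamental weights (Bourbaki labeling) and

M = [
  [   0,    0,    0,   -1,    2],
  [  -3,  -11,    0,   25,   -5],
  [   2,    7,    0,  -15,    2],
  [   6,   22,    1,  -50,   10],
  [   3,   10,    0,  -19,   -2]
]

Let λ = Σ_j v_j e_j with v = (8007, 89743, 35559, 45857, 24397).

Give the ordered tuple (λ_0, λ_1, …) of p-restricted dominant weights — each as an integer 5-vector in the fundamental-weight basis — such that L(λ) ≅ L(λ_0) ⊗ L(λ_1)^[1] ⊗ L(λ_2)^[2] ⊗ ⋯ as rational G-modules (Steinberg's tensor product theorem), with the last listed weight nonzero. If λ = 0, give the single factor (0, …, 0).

In the fundamental-weight basis, λ has coordinates c = M·v (v = (8007, 89743, 35559, 45857, 24397)):
  c_1 = (0)·(8007) + (0)·(89743) + (0)·(35559) + (-1)·(45857) + (2)·(24397) = 2937
  c_2 = (-3)·(8007) + (-11)·(89743) + (0)·(35559) + (25)·(45857) + (-5)·(24397) = 13246
  c_3 = (2)·(8007) + (7)·(89743) + (0)·(35559) + (-15)·(45857) + (2)·(24397) = 5154
  c_4 = (6)·(8007) + (22)·(89743) + (1)·(35559) + (-50)·(45857) + (10)·(24397) = 9067
  c_5 = (3)·(8007) + (10)·(89743) + (0)·(35559) + (-19)·(45857) + (-2)·(24397) = 1374
Writing each c_i in base p = 11:
  c_1 = 2937 = 0·11^0 + 3·11^1 + 2·11^2 + 2·11^3
  c_2 = 13246 = 2·11^0 + 5·11^1 + 10·11^2 + 9·11^3
  c_3 = 5154 = 6·11^0 + 6·11^1 + 9·11^2 + 3·11^3
  c_4 = 9067 = 3·11^0 + 10·11^1 + 8·11^2 + 6·11^3
  c_5 = 1374 = 10·11^0 + 3·11^1 + 0·11^2 + 1·11^3
p-restricted factor λ_0 = (0, 2, 6, 3, 10)
p-restricted factor λ_1 = (3, 5, 6, 10, 3)
p-restricted factor λ_2 = (2, 10, 9, 8, 0)
p-restricted factor λ_3 = (2, 9, 3, 6, 1)

((0, 2, 6, 3, 10), (3, 5, 6, 10, 3), (2, 10, 9, 8, 0), (2, 9, 3, 6, 1))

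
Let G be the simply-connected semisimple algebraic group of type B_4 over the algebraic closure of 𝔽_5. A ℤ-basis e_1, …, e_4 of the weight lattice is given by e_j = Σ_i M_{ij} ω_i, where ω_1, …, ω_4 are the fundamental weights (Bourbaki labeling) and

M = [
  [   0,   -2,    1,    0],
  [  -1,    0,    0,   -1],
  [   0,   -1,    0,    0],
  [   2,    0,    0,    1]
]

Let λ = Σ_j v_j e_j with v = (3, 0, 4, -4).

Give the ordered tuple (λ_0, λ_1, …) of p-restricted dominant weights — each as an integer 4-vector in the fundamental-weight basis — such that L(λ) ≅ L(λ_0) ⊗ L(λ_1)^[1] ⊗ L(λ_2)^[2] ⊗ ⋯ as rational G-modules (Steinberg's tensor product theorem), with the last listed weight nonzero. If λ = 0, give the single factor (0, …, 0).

((4, 1, 0, 2),)

Converting to the ω-basis (c_i = row i of M dotted with v = (3, 0, 4, -4)):
  c_1 = 0*3 + -2*0 + 1*4 + 0*-4 = 4
  c_2 = -1*3 + 0*0 + 0*4 + -1*-4 = 1
  c_3 = 0*3 + -1*0 + 0*4 + 0*-4 = 0
  c_4 = 2*3 + 0*0 + 0*4 + 1*-4 = 2
p = 5; digits c_i = Σ_j d_{ij}·5^j, 0 ≤ d_{ij} < 5:
  c_1 = 4 = 4·5^0
  c_2 = 1 = 1·5^0
  c_3 = 0
  c_4 = 2 = 2·5^0
Factor λ_0 = (4, 1, 0, 2)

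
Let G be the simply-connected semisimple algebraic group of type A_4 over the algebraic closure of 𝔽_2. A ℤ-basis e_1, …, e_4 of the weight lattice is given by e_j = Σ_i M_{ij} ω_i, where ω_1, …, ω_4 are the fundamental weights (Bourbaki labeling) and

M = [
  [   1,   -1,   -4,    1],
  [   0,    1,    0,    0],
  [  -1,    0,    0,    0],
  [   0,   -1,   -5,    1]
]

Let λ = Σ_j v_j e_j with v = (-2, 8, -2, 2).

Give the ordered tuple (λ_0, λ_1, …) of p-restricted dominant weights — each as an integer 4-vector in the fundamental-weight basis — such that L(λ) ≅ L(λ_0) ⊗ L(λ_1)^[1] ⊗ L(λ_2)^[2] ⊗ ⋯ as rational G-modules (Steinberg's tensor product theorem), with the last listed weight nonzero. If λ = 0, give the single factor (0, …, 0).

Converting to the ω-basis (c_i = row i of M dotted with v = (-2, 8, -2, 2)):
  c_1 = (1)·(-2) + (-1)·(8) + (-4)·(-2) + 1·2 = 0
  c_2 = (0)·(-2) + 1·8 + (0)·(-2) + 0·2 = 8
  c_3 = (-1)·(-2) + 0·8 + (0)·(-2) + 0·2 = 2
  c_4 = (0)·(-2) + (-1)·(8) + (-5)·(-2) + 1·2 = 4
Expand coordinatewise in base 2:
  c_1 = 0
  c_2 = 8 = 0·2^0 + 0·2^1 + 0·2^2 + 1·2^3
  c_3 = 2 = 0·2^0 + 1·2^1
  c_4 = 4 = 0·2^0 + 0·2^1 + 1·2^2
Factor λ_0 = (0, 0, 0, 0)
Factor λ_1 = (0, 0, 1, 0)
Factor λ_2 = (0, 0, 0, 1)
Factor λ_3 = (0, 1, 0, 0)

((0, 0, 0, 0), (0, 0, 1, 0), (0, 0, 0, 1), (0, 1, 0, 0))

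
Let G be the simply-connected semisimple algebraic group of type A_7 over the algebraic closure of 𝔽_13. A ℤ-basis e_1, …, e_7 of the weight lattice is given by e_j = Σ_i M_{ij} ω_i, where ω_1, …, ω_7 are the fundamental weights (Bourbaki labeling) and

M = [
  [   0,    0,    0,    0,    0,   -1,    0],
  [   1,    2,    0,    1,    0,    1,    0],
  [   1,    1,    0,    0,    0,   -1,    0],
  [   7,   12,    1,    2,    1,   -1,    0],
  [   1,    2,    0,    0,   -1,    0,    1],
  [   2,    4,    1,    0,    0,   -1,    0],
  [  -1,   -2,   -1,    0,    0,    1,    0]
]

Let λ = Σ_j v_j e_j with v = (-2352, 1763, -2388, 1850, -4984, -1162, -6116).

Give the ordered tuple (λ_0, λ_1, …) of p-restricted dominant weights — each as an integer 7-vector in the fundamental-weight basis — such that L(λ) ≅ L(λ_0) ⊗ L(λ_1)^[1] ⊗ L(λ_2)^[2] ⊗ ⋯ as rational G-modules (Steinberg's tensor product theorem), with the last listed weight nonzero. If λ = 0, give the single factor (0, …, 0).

((5, 3, 1, 11, 3, 4, 0), (11, 0, 5, 11, 3, 8, 4), (6, 11, 3, 12, 0, 6, 0))

Compute c_i = Σ_j M_{ij} v_j with v = (-2352, 1763, -2388, 1850, -4984, -1162, -6116):
  c_1 = (0)·(-2352) + (0)·(1763) + (0)·(-2388) + (0)·(1850) + (0)·(-4984) + (-1)·(-1162) + (0)·(-6116) = 1162
  c_2 = (1)·(-2352) + (2)·(1763) + (0)·(-2388) + (1)·(1850) + (0)·(-4984) + (1)·(-1162) + (0)·(-6116) = 1862
  c_3 = (1)·(-2352) + (1)·(1763) + (0)·(-2388) + (0)·(1850) + (0)·(-4984) + (-1)·(-1162) + (0)·(-6116) = 573
  c_4 = (7)·(-2352) + (12)·(1763) + (1)·(-2388) + (2)·(1850) + (1)·(-4984) + (-1)·(-1162) + (0)·(-6116) = 2182
  c_5 = (1)·(-2352) + (2)·(1763) + (0)·(-2388) + (0)·(1850) + (-1)·(-4984) + (0)·(-1162) + (1)·(-6116) = 42
  c_6 = (2)·(-2352) + (4)·(1763) + (1)·(-2388) + (0)·(1850) + (0)·(-4984) + (-1)·(-1162) + (0)·(-6116) = 1122
  c_7 = (-1)·(-2352) + (-2)·(1763) + (-1)·(-2388) + (0)·(1850) + (0)·(-4984) + (1)·(-1162) + (0)·(-6116) = 52
Writing each c_i in base p = 13:
  c_1 = 1162 = 5·13^0 + 11·13^1 + 6·13^2
  c_2 = 1862 = 3·13^0 + 0·13^1 + 11·13^2
  c_3 = 573 = 1·13^0 + 5·13^1 + 3·13^2
  c_4 = 2182 = 11·13^0 + 11·13^1 + 12·13^2
  c_5 = 42 = 3·13^0 + 3·13^1
  c_6 = 1122 = 4·13^0 + 8·13^1 + 6·13^2
  c_7 = 52 = 0·13^0 + 4·13^1
Factor λ_0 = (5, 3, 1, 11, 3, 4, 0)
Factor λ_1 = (11, 0, 5, 11, 3, 8, 4)
Factor λ_2 = (6, 11, 3, 12, 0, 6, 0)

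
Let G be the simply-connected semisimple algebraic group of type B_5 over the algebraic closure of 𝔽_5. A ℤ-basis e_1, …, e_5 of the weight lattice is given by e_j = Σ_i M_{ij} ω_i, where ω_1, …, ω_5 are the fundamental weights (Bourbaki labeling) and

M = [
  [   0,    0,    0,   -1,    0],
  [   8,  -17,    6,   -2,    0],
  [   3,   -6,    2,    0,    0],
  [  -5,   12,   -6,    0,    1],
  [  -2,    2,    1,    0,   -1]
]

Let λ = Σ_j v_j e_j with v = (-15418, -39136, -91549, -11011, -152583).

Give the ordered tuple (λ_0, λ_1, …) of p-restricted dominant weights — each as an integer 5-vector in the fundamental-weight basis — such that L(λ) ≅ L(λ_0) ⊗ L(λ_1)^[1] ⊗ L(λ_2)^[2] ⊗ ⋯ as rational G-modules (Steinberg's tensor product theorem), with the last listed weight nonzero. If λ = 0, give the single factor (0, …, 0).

((1, 1, 4, 4, 3), (2, 4, 2, 3, 4), (0, 2, 3, 1, 3), (3, 2, 3, 3, 3), (2, 3, 3, 1, 1), (3, 4, 1, 1, 4))

Change of basis e → ω: c = M·v where v = (-15418, -39136, -91549, -11011, -152583):
  c_1 = (0)·(-15418) + (0)·(-39136) + (0)·(-91549) + (-1)·(-11011) + (0)·(-152583) = 11011
  c_2 = (8)·(-15418) + (-17)·(-39136) + (6)·(-91549) + (-2)·(-11011) + (0)·(-152583) = 14696
  c_3 = (3)·(-15418) + (-6)·(-39136) + (2)·(-91549) + (0)·(-11011) + (0)·(-152583) = 5464
  c_4 = (-5)·(-15418) + (12)·(-39136) + (-6)·(-91549) + (0)·(-11011) + (1)·(-152583) = 4169
  c_5 = (-2)·(-15418) + (2)·(-39136) + (1)·(-91549) + (0)·(-11011) + (-1)·(-152583) = 13598
Writing each c_i in base p = 5:
  c_1 = 11011 = 1·5^0 + 2·5^1 + 0·5^2 + 3·5^3 + 2·5^4 + 3·5^5
  c_2 = 14696 = 1·5^0 + 4·5^1 + 2·5^2 + 2·5^3 + 3·5^4 + 4·5^5
  c_3 = 5464 = 4·5^0 + 2·5^1 + 3·5^2 + 3·5^3 + 3·5^4 + 1·5^5
  c_4 = 4169 = 4·5^0 + 3·5^1 + 1·5^2 + 3·5^3 + 1·5^4 + 1·5^5
  c_5 = 13598 = 3·5^0 + 4·5^1 + 3·5^2 + 3·5^3 + 1·5^4 + 4·5^5
Factor λ_0 = (1, 1, 4, 4, 3)
Factor λ_1 = (2, 4, 2, 3, 4)
Factor λ_2 = (0, 2, 3, 1, 3)
Factor λ_3 = (3, 2, 3, 3, 3)
Factor λ_4 = (2, 3, 3, 1, 1)
Factor λ_5 = (3, 4, 1, 1, 4)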